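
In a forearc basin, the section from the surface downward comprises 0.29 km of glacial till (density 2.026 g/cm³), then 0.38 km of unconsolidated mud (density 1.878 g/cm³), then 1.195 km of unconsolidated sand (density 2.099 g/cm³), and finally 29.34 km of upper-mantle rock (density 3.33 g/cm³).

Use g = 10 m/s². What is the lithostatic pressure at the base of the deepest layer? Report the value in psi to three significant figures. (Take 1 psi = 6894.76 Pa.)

147000 psi

glacial till: 2026 kg/m³ × 10 m/s² × 290 m = 5.875×10^6 Pa = 852.2 psi
unconsolidated mud: 1878 kg/m³ × 10 m/s² × 380 m = 7.136×10^6 Pa = 1035 psi
unconsolidated sand: 2099 kg/m³ × 10 m/s² × 1195 m = 2.508×10^7 Pa = 3638 psi
upper-mantle rock: 3330 kg/m³ × 10 m/s² × 29340 m = 9.770×10^8 Pa = 1.417×10^5 psi
Total = 852.2 + 1035 + 3638 + 1.417×10^5 = 1.4723×10^5 psi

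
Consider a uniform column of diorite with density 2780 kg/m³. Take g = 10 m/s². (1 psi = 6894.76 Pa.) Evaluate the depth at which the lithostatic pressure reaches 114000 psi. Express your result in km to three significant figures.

h = P/(ρg) = 114000 psi / (2780 kg/m³ × 10 m/s²) = 7.860×10^8 Pa / 27800 Pa/m = 28273 m
= 28.273 km

28.3 km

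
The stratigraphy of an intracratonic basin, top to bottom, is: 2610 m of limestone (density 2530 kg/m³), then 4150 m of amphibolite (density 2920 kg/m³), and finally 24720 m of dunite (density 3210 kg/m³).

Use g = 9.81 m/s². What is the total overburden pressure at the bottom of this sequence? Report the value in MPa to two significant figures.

960 MPa

limestone: 2530 kg/m³ × 9.81 m/s² × 2610 m = 6.478×10^7 Pa = 64.78 MPa
amphibolite: 2920 kg/m³ × 9.81 m/s² × 4150 m = 1.189×10^8 Pa = 118.9 MPa
dunite: 3210 kg/m³ × 9.81 m/s² × 24720 m = 7.784×10^8 Pa = 778.4 MPa
Total = 64.78 + 118.9 + 778.4 = 962.09 MPa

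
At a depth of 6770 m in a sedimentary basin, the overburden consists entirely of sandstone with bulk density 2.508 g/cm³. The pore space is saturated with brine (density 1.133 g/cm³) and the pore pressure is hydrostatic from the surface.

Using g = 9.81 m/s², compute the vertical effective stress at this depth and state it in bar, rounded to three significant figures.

913 bar

Overburden (lithostatic) stress σ_v:
sandstone: 2508 kg/m³ × 9.81 m/s² × 6770 m = 1.666×10^8 Pa = 166.6 MPa
Pore pressure P_p = 1133 kg/m³ × 9.81 m/s² × 6770 m = 7.525×10^7 Pa = 75.25 MPa
Effective stress σ' = σ_v − P_p = 166.6 − 75.25 = 91.319 MPa = 913.19 bar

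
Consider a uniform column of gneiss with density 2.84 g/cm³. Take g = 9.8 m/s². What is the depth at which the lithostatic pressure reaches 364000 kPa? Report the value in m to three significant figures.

h = P/(ρg) = 364000 kPa / (2840 kg/m³ × 9.8 m/s²) = 3.640×10^8 Pa / 27832 Pa/m = 13078 m

13100 m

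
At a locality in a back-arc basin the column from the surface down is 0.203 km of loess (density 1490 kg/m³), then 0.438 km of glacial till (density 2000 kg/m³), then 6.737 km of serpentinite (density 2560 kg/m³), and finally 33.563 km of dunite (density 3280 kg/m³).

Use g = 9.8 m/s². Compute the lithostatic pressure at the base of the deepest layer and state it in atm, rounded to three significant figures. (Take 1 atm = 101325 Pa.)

12400 atm

loess: 1490 kg/m³ × 9.8 m/s² × 203 m = 2.964×10^6 Pa = 29.25 atm
glacial till: 2000 kg/m³ × 9.8 m/s² × 438 m = 8.585×10^6 Pa = 84.73 atm
serpentinite: 2560 kg/m³ × 9.8 m/s² × 6737 m = 1.690×10^8 Pa = 1668 atm
dunite: 3280 kg/m³ × 9.8 m/s² × 33563 m = 1.079×10^9 Pa = 10647 atm
Total = 29.25 + 84.73 + 1668 + 10647 = 12429 atm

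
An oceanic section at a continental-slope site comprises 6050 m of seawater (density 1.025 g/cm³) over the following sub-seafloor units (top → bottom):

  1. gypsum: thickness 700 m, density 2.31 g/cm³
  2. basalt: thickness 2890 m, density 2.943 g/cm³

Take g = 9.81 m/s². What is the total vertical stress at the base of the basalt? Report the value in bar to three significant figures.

seawater: 1025 kg/m³ × 9.81 m/s² × 6050 m = 6.083×10^7 Pa = 608.3 bar
gypsum: 2310 kg/m³ × 9.81 m/s² × 700 m = 1.586×10^7 Pa = 158.6 bar
basalt: 2943 kg/m³ × 9.81 m/s² × 2890 m = 8.344×10^7 Pa = 834.4 bar
Total = 608.3 + 158.6 + 834.4 = 1601.3 bar

1600 bar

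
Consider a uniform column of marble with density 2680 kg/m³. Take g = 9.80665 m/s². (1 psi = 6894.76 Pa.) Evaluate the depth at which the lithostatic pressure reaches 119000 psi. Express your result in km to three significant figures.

31.2 km

h = P/(ρg) = 119000 psi / (2680 kg/m³ × 9.80665 m/s²) = 8.205×10^8 Pa / 26282 Pa/m = 31218 m
= 31.218 km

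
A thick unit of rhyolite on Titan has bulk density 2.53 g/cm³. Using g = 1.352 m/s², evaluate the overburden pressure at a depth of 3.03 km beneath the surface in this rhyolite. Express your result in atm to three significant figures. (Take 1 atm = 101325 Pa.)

102 atm

rhyolite: 2530 kg/m³ × 1.352 m/s² × 3030 m = 1.036×10^7 Pa = 102.3 atm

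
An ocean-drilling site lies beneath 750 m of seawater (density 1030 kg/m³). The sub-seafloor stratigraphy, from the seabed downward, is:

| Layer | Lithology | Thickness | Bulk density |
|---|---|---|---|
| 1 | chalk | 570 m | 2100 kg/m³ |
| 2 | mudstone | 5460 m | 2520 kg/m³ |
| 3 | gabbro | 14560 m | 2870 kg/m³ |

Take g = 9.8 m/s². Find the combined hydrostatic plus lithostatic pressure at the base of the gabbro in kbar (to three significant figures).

seawater: 1030 kg/m³ × 9.8 m/s² × 750 m = 7.571×10^6 Pa = 0.07570 kbar
chalk: 2100 kg/m³ × 9.8 m/s² × 570 m = 1.173×10^7 Pa = 0.1173 kbar
mudstone: 2520 kg/m³ × 9.8 m/s² × 5460 m = 1.348×10^8 Pa = 1.348 kbar
gabbro: 2870 kg/m³ × 9.8 m/s² × 14560 m = 4.095×10^8 Pa = 4.095 kbar
Total = 0.07570 + 0.1173 + 1.348 + 4.095 = 5.6366 kbar

5.64 kbar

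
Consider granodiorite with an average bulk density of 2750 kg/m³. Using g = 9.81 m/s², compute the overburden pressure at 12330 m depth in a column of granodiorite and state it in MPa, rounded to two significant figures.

330 MPa

granodiorite: 2750 kg/m³ × 9.81 m/s² × 12330 m = 3.326×10^8 Pa = 332.6 MPa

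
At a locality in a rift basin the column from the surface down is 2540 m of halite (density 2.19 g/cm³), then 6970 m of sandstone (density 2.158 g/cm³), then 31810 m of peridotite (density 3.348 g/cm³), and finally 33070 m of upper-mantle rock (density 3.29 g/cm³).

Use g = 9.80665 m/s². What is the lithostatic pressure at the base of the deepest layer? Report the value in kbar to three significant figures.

23.1 kbar

halite: 2190 kg/m³ × 9.80665 m/s² × 2540 m = 5.455×10^7 Pa = 0.5455 kbar
sandstone: 2158 kg/m³ × 9.80665 m/s² × 6970 m = 1.475×10^8 Pa = 1.475 kbar
peridotite: 3348 kg/m³ × 9.80665 m/s² × 31810 m = 1.044×10^9 Pa = 10.44 kbar
upper-mantle rock: 3290 kg/m³ × 9.80665 m/s² × 33070 m = 1.067×10^9 Pa = 10.67 kbar
Total = 0.5455 + 1.475 + 10.44 + 10.67 = 23.134 kbar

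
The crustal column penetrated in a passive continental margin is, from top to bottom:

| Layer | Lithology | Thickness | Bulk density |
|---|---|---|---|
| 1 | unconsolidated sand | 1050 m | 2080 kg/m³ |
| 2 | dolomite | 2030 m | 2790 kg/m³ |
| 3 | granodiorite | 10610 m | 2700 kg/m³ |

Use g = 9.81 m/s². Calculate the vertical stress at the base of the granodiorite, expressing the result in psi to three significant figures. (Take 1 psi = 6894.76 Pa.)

unconsolidated sand: 2080 kg/m³ × 9.81 m/s² × 1050 m = 2.143×10^7 Pa = 3107 psi
dolomite: 2790 kg/m³ × 9.81 m/s² × 2030 m = 5.556×10^7 Pa = 8058 psi
granodiorite: 2700 kg/m³ × 9.81 m/s² × 10610 m = 2.810×10^8 Pa = 40760 psi
Total = 3107 + 8058 + 40760 = 51925 psi

51900 psi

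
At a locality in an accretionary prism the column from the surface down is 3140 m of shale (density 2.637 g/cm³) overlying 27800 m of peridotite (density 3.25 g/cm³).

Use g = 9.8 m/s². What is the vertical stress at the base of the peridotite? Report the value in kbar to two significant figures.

shale: 2637 kg/m³ × 9.8 m/s² × 3140 m = 8.115×10^7 Pa = 0.8115 kbar
peridotite: 3250 kg/m³ × 9.8 m/s² × 27800 m = 8.854×10^8 Pa = 8.854 kbar
Total = 0.8115 + 8.854 = 9.6658 kbar

9.7 kbar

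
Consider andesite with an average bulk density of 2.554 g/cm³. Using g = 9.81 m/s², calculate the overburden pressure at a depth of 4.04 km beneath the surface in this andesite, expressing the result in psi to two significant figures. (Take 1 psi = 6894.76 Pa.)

15000 psi

andesite: 2554 kg/m³ × 9.81 m/s² × 4040 m = 1.012×10^8 Pa = 14681 psi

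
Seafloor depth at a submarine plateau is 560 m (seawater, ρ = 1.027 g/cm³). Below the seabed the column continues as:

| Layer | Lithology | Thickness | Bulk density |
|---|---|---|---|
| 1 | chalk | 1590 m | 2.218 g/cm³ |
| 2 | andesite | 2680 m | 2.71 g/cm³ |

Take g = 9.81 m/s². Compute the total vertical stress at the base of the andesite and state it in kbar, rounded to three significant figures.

1.11 kbar

seawater: 1027 kg/m³ × 9.81 m/s² × 560 m = 5.642×10^6 Pa = 0.05642 kbar
chalk: 2218 kg/m³ × 9.81 m/s² × 1590 m = 3.460×10^7 Pa = 0.3460 kbar
andesite: 2710 kg/m³ × 9.81 m/s² × 2680 m = 7.125×10^7 Pa = 0.7125 kbar
Total = 0.05642 + 0.3460 + 0.7125 = 1.1149 kbar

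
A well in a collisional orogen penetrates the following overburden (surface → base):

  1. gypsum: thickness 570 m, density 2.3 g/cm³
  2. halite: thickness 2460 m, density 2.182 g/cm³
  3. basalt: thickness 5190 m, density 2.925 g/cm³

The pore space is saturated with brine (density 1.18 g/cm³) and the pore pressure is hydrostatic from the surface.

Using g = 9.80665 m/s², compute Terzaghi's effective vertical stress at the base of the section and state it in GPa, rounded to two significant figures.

Overburden (lithostatic) stress σ_v:
gypsum: 2300 kg/m³ × 9.80665 m/s² × 570 m = 1.286×10^7 Pa = 12.86 MPa
halite: 2182 kg/m³ × 9.80665 m/s² × 2460 m = 5.264×10^7 Pa = 52.64 MPa
basalt: 2925 kg/m³ × 9.80665 m/s² × 5190 m = 1.489×10^8 Pa = 148.9 MPa
Total = 12.86 + 52.64 + 148.9 = 214.37 MPa
Pore pressure P_p = 1180 kg/m³ × 9.80665 m/s² × 8220 m = 9.512×10^7 Pa = 95.12 MPa
Effective stress σ' = σ_v − P_p = 214.4 − 95.12 = 119.25 MPa = 0.11925 GPa

0.12 GPa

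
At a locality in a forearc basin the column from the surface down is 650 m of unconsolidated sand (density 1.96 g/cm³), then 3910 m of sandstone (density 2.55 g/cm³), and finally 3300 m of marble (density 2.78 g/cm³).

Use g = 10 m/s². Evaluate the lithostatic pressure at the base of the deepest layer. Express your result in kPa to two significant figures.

200000 kPa

unconsolidated sand: 1960 kg/m³ × 10 m/s² × 650 m = 1.274×10^7 Pa = 12740 kPa
sandstone: 2550 kg/m³ × 10 m/s² × 3910 m = 9.970×10^7 Pa = 99705 kPa
marble: 2780 kg/m³ × 10 m/s² × 3300 m = 9.174×10^7 Pa = 91740 kPa
Total = 12740 + 99705 + 91740 = 2.0419×10^5 kPa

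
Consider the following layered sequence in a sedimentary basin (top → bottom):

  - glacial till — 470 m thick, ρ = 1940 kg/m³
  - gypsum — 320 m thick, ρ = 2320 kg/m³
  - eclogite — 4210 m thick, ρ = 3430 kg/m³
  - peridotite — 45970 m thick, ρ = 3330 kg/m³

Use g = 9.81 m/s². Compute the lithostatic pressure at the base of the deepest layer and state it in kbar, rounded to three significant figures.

16.6 kbar

glacial till: 1940 kg/m³ × 9.81 m/s² × 470 m = 8.945×10^6 Pa = 0.08945 kbar
gypsum: 2320 kg/m³ × 9.81 m/s² × 320 m = 7.283×10^6 Pa = 0.07283 kbar
eclogite: 3430 kg/m³ × 9.81 m/s² × 4210 m = 1.417×10^8 Pa = 1.417 kbar
peridotite: 3330 kg/m³ × 9.81 m/s² × 45970 m = 1.502×10^9 Pa = 15.02 kbar
Total = 0.08945 + 0.07283 + 1.417 + 15.02 = 16.596 kbar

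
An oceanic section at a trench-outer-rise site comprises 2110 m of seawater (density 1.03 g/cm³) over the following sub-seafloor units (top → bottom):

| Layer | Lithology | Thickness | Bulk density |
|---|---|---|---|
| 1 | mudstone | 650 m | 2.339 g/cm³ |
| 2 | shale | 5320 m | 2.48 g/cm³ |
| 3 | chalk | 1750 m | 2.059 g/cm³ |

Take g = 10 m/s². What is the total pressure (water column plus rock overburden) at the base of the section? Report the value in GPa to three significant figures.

seawater: 1030 kg/m³ × 10 m/s² × 2110 m = 2.173×10^7 Pa = 0.02173 GPa
mudstone: 2339 kg/m³ × 10 m/s² × 650 m = 1.520×10^7 Pa = 0.01520 GPa
shale: 2480 kg/m³ × 10 m/s² × 5320 m = 1.319×10^8 Pa = 0.1319 GPa
chalk: 2059 kg/m³ × 10 m/s² × 1750 m = 3.603×10^7 Pa = 0.03603 GPa
Total = 0.02173 + 0.01520 + 0.1319 + 0.03603 = 0.20490 GPa

0.205 GPa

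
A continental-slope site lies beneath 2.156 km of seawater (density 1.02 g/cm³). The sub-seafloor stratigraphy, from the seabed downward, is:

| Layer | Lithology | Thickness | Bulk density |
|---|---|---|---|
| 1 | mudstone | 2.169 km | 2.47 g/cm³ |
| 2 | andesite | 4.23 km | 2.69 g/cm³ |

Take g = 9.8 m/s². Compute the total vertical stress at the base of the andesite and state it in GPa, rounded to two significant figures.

0.19 GPa

seawater: 1020 kg/m³ × 9.8 m/s² × 2156 m = 2.155×10^7 Pa = 0.02155 GPa
mudstone: 2470 kg/m³ × 9.8 m/s² × 2169 m = 5.250×10^7 Pa = 0.05250 GPa
andesite: 2690 kg/m³ × 9.8 m/s² × 4230 m = 1.115×10^8 Pa = 0.1115 GPa
Total = 0.02155 + 0.05250 + 0.1115 = 0.18557 GPa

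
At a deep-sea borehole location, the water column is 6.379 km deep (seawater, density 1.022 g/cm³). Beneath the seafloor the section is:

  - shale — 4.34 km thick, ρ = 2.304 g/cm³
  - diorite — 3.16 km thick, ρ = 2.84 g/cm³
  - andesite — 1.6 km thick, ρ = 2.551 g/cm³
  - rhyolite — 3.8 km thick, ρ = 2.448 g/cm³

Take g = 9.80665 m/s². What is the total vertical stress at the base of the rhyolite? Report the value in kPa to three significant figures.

seawater: 1022 kg/m³ × 9.80665 m/s² × 6379 m = 6.393×10^7 Pa = 63933 kPa
shale: 2304 kg/m³ × 9.80665 m/s² × 4340 m = 9.806×10^7 Pa = 98060 kPa
diorite: 2840 kg/m³ × 9.80665 m/s² × 3160 m = 8.801×10^7 Pa = 88009 kPa
andesite: 2551 kg/m³ × 9.80665 m/s² × 1600 m = 4.003×10^7 Pa = 40027 kPa
rhyolite: 2448 kg/m³ × 9.80665 m/s² × 3800 m = 9.123×10^7 Pa = 91225 kPa
Total = 63933 + 98060 + 88009 + 40027 + 91225 = 3.8125×10^5 kPa

381000 kPa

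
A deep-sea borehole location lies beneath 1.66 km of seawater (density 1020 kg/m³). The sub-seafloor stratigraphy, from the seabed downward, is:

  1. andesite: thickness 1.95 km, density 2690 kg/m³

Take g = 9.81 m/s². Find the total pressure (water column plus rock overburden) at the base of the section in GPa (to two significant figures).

0.068 GPa

seawater: 1020 kg/m³ × 9.81 m/s² × 1660 m = 1.661×10^7 Pa = 0.01661 GPa
andesite: 2690 kg/m³ × 9.81 m/s² × 1950 m = 5.146×10^7 Pa = 0.05146 GPa
Total = 0.01661 + 0.05146 = 0.068069 GPa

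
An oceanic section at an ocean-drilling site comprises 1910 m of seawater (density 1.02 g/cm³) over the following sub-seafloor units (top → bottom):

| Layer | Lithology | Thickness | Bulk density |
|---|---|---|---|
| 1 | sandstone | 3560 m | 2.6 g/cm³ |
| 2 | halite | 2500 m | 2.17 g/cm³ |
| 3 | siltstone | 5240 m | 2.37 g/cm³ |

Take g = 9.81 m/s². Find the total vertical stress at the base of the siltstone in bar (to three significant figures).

seawater: 1020 kg/m³ × 9.81 m/s² × 1910 m = 1.911×10^7 Pa = 191.1 bar
sandstone: 2600 kg/m³ × 9.81 m/s² × 3560 m = 9.080×10^7 Pa = 908.0 bar
halite: 2170 kg/m³ × 9.81 m/s² × 2500 m = 5.322×10^7 Pa = 532.2 bar
siltstone: 2370 kg/m³ × 9.81 m/s² × 5240 m = 1.218×10^8 Pa = 1218 bar
Total = 191.1 + 908.0 + 532.2 + 1218 = 2849.6 bar

2850 bar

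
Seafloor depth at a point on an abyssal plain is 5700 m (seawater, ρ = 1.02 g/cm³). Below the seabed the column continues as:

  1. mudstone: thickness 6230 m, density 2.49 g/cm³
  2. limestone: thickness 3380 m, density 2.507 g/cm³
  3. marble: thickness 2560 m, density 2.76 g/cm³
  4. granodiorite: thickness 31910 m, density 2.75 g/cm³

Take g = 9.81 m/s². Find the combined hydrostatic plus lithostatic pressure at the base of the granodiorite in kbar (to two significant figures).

seawater: 1020 kg/m³ × 9.81 m/s² × 5700 m = 5.704×10^7 Pa = 0.5704 kbar
mudstone: 2490 kg/m³ × 9.81 m/s² × 6230 m = 1.522×10^8 Pa = 1.522 kbar
limestone: 2507 kg/m³ × 9.81 m/s² × 3380 m = 8.313×10^7 Pa = 0.8313 kbar
marble: 2760 kg/m³ × 9.81 m/s² × 2560 m = 6.931×10^7 Pa = 0.6931 kbar
granodiorite: 2750 kg/m³ × 9.81 m/s² × 31910 m = 8.609×10^8 Pa = 8.609 kbar
Total = 0.5704 + 1.522 + 0.8313 + 0.6931 + 8.609 = 12.225 kbar

12 kbar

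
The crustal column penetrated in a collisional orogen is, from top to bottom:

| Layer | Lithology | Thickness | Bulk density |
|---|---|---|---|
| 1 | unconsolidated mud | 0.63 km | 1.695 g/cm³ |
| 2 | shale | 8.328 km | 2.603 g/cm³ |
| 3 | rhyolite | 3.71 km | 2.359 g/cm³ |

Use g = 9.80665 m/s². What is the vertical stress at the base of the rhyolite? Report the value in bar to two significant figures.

unconsolidated mud: 1695 kg/m³ × 9.80665 m/s² × 630 m = 1.047×10^7 Pa = 104.7 bar
shale: 2603 kg/m³ × 9.80665 m/s² × 8328 m = 2.126×10^8 Pa = 2126 bar
rhyolite: 2359 kg/m³ × 9.80665 m/s² × 3710 m = 8.583×10^7 Pa = 858.3 bar
Total = 104.7 + 2126 + 858.3 = 3088.9 bar

3100 bar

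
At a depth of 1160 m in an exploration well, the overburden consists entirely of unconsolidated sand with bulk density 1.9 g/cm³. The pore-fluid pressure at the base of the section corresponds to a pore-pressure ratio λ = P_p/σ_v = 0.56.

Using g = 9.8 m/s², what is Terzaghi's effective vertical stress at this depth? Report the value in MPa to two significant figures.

9.5 MPa

Overburden (lithostatic) stress σ_v:
unconsolidated sand: 1900 kg/m³ × 9.8 m/s² × 1160 m = 2.160×10^7 Pa = 21.60 MPa
Pore pressure P_p = λ·σ_v = 0.56 × 21.60 MPa = 12.10 MPa
Effective stress σ' = σ_v − P_p = 21.60 − 12.10 = 9.5036 MPa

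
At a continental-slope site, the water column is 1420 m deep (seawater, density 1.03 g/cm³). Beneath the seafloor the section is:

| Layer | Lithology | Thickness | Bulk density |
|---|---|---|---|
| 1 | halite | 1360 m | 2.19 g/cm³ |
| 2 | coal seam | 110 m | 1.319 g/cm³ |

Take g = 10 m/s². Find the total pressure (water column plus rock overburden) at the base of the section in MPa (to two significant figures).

seawater: 1030 kg/m³ × 10 m/s² × 1420 m = 1.463×10^7 Pa = 14.63 MPa
halite: 2190 kg/m³ × 10 m/s² × 1360 m = 2.978×10^7 Pa = 29.78 MPa
coal seam: 1319 kg/m³ × 10 m/s² × 110 m = 1.451×10^6 Pa = 1.451 MPa
Total = 14.63 + 29.78 + 1.451 = 45.861 MPa

46 MPa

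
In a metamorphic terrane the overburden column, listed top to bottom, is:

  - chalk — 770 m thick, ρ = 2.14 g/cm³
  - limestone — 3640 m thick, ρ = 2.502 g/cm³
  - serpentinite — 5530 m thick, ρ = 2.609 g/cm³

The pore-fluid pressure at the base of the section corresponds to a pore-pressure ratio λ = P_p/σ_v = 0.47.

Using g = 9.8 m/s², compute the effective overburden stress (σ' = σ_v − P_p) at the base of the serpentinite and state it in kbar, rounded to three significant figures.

Overburden (lithostatic) stress σ_v:
chalk: 2140 kg/m³ × 9.8 m/s² × 770 m = 1.615×10^7 Pa = 16.15 MPa
limestone: 2502 kg/m³ × 9.8 m/s² × 3640 m = 8.925×10^7 Pa = 89.25 MPa
serpentinite: 2609 kg/m³ × 9.8 m/s² × 5530 m = 1.414×10^8 Pa = 141.4 MPa
Total = 16.15 + 89.25 + 141.4 = 246.79 MPa
Pore pressure P_p = λ·σ_v = 0.47 × 246.8 MPa = 116.0 MPa
Effective stress σ' = σ_v − P_p = 246.8 − 116.0 = 130.80 MPa = 1.3080 kbar

1.31 kbar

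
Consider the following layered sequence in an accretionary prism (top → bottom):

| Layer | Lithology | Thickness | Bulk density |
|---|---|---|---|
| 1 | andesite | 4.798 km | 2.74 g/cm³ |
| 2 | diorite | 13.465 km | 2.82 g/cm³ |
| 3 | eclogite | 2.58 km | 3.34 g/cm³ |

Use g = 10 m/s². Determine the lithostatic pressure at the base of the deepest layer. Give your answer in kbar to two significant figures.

andesite: 2740 kg/m³ × 10 m/s² × 4798 m = 1.315×10^8 Pa = 1.315 kbar
diorite: 2820 kg/m³ × 10 m/s² × 13465 m = 3.797×10^8 Pa = 3.797 kbar
eclogite: 3340 kg/m³ × 10 m/s² × 2580 m = 8.617×10^7 Pa = 0.8617 kbar
Total = 1.315 + 3.797 + 0.8617 = 5.9735 kbar

6.0 kbar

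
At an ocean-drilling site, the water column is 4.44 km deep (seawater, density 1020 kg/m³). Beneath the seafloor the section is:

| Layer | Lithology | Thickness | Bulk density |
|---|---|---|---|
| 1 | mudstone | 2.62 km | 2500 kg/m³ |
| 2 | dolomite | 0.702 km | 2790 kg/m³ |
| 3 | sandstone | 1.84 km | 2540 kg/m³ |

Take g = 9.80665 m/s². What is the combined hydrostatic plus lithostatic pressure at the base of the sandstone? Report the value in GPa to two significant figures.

seawater: 1020 kg/m³ × 9.80665 m/s² × 4440 m = 4.441×10^7 Pa = 0.04441 GPa
mudstone: 2500 kg/m³ × 9.80665 m/s² × 2620 m = 6.423×10^7 Pa = 0.06423 GPa
dolomite: 2790 kg/m³ × 9.80665 m/s² × 702 m = 1.921×10^7 Pa = 0.01921 GPa
sandstone: 2540 kg/m³ × 9.80665 m/s² × 1840 m = 4.583×10^7 Pa = 0.04583 GPa
Total = 0.04441 + 0.06423 + 0.01921 + 0.04583 = 0.17369 GPa

0.17 GPa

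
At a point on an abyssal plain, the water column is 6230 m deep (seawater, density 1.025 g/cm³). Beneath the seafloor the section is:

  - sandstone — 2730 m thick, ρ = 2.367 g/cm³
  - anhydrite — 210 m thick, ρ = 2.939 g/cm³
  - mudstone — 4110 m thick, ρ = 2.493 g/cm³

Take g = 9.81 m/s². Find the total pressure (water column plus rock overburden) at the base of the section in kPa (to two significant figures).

230000 kPa

seawater: 1025 kg/m³ × 9.81 m/s² × 6230 m = 6.264×10^7 Pa = 62644 kPa
sandstone: 2367 kg/m³ × 9.81 m/s² × 2730 m = 6.339×10^7 Pa = 63391 kPa
anhydrite: 2939 kg/m³ × 9.81 m/s² × 210 m = 6.055×10^6 Pa = 6055 kPa
mudstone: 2493 kg/m³ × 9.81 m/s² × 4110 m = 1.005×10^8 Pa = 1.005×10^5 kPa
Total = 62644 + 63391 + 6055 + 1.005×10^5 = 2.3261×10^5 kPa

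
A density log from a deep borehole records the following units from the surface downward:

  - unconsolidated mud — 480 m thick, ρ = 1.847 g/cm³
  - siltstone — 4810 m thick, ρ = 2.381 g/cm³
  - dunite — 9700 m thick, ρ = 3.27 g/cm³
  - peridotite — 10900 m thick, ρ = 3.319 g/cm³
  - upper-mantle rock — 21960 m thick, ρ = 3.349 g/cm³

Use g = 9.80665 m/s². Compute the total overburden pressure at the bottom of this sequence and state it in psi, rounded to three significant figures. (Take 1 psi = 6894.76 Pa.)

unconsolidated mud: 1847 kg/m³ × 9.80665 m/s² × 480 m = 8.694×10^6 Pa = 1261 psi
siltstone: 2381 kg/m³ × 9.80665 m/s² × 4810 m = 1.123×10^8 Pa = 16289 psi
dunite: 3270 kg/m³ × 9.80665 m/s² × 9700 m = 3.111×10^8 Pa = 45115 psi
peridotite: 3319 kg/m³ × 9.80665 m/s² × 10900 m = 3.548×10^8 Pa = 51456 psi
upper-mantle rock: 3349 kg/m³ × 9.80665 m/s² × 21960 m = 7.212×10^8 Pa = 1.046×10^5 psi
Total = 1261 + 16289 + 45115 + 51456 + 1.046×10^5 = 2.1873×10^5 psi

219000 psi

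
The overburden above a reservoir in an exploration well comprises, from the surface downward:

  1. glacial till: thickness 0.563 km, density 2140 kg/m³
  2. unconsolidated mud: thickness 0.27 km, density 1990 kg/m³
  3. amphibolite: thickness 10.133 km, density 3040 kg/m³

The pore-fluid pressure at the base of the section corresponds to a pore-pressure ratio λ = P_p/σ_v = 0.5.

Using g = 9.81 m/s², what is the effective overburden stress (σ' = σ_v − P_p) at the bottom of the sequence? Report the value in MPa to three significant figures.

160 MPa

Overburden (lithostatic) stress σ_v:
glacial till: 2140 kg/m³ × 9.81 m/s² × 563 m = 1.182×10^7 Pa = 11.82 MPa
unconsolidated mud: 1990 kg/m³ × 9.81 m/s² × 270 m = 5.271×10^6 Pa = 5.271 MPa
amphibolite: 3040 kg/m³ × 9.81 m/s² × 10133 m = 3.022×10^8 Pa = 302.2 MPa
Total = 11.82 + 5.271 + 302.2 = 319.28 MPa
Pore pressure P_p = λ·σ_v = 0.5 × 319.3 MPa = 159.6 MPa
Effective stress σ' = σ_v − P_p = 319.3 − 159.6 = 159.64 MPa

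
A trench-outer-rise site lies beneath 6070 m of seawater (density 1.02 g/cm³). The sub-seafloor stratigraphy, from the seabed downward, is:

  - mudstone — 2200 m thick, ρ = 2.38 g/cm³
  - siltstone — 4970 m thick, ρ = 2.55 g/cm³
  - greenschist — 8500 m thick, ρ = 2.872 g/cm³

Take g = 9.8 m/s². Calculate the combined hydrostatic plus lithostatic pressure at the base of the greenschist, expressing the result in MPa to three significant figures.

seawater: 1020 kg/m³ × 9.8 m/s² × 6070 m = 6.068×10^7 Pa = 60.68 MPa
mudstone: 2380 kg/m³ × 9.8 m/s² × 2200 m = 5.131×10^7 Pa = 51.31 MPa
siltstone: 2550 kg/m³ × 9.8 m/s² × 4970 m = 1.242×10^8 Pa = 124.2 MPa
greenschist: 2872 kg/m³ × 9.8 m/s² × 8500 m = 2.392×10^8 Pa = 239.2 MPa
Total = 60.68 + 51.31 + 124.2 + 239.2 = 475.43 MPa

475 MPa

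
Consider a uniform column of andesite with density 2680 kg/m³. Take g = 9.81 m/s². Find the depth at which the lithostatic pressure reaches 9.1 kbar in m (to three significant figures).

34600 m

h = P/(ρg) = 9.1 kbar / (2680 kg/m³ × 9.81 m/s²) = 9.100×10^8 Pa / 26291 Pa/m = 34613 m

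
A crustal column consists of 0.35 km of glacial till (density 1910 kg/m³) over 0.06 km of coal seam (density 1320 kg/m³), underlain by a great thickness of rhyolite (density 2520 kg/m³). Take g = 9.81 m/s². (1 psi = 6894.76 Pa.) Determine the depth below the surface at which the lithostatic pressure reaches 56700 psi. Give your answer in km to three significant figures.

15.9 km

Pressure at base of upper layers: 1910×9.81×350 + 1320×9.81×60 = 7.335×10^6 Pa = 1064 psi
Remaining pressure to be supplied by rhyolite: 3.909×10^8 − 7.335×10^6 = 3.836×10^8 Pa
Additional depth in rhyolite = 3.836×10^8 Pa / (2520 kg/m³ × 9.81 m/s²) = 15517 m
Total depth = 410 m + 15517 m = 15927 m
= 15.927 km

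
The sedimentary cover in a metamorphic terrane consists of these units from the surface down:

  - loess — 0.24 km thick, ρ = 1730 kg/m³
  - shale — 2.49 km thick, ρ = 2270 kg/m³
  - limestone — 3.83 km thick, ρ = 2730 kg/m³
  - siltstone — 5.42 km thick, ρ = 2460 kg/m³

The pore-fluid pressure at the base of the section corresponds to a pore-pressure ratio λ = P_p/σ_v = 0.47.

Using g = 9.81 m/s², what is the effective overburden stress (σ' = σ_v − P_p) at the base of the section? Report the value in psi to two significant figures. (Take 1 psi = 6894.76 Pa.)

23000 psi

Overburden (lithostatic) stress σ_v:
loess: 1730 kg/m³ × 9.81 m/s² × 240 m = 4.073×10^6 Pa = 4.073 MPa
shale: 2270 kg/m³ × 9.81 m/s² × 2490 m = 5.545×10^7 Pa = 55.45 MPa
limestone: 2730 kg/m³ × 9.81 m/s² × 3830 m = 1.026×10^8 Pa = 102.6 MPa
siltstone: 2460 kg/m³ × 9.81 m/s² × 5420 m = 1.308×10^8 Pa = 130.8 MPa
Total = 4.073 + 55.45 + 102.6 + 130.8 = 292.89 MPa
Pore pressure P_p = λ·σ_v = 0.47 × 292.9 MPa = 137.7 MPa
Effective stress σ' = σ_v − P_p = 292.9 − 137.7 = 155.23 MPa = 22515 psi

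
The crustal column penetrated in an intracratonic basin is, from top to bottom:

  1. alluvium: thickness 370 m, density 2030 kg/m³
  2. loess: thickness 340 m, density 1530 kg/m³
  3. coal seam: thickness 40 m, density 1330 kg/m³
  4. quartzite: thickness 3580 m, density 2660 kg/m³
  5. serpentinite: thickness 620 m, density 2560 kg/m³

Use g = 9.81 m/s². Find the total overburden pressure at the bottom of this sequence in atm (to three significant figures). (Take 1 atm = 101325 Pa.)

1200 atm

alluvium: 2030 kg/m³ × 9.81 m/s² × 370 m = 7.368×10^6 Pa = 72.72 atm
loess: 1530 kg/m³ × 9.81 m/s² × 340 m = 5.103×10^6 Pa = 50.36 atm
coal seam: 1330 kg/m³ × 9.81 m/s² × 40 m = 5.219×10^5 Pa = 5.151 atm
quartzite: 2660 kg/m³ × 9.81 m/s² × 3580 m = 9.342×10^7 Pa = 922.0 atm
serpentinite: 2560 kg/m³ × 9.81 m/s² × 620 m = 1.557×10^7 Pa = 153.7 atm
Total = 72.72 + 50.36 + 5.151 + 922.0 + 153.7 = 1203.9 atm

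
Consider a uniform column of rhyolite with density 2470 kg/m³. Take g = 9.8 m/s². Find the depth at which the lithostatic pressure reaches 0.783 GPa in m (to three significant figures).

32300 m

h = P/(ρg) = 0.783 GPa / (2470 kg/m³ × 9.8 m/s²) = 7.830×10^8 Pa / 24206 Pa/m = 32347 m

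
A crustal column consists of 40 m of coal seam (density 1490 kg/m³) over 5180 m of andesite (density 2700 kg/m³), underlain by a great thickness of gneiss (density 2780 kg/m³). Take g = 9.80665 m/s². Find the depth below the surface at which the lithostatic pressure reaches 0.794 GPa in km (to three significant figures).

Pressure at base of upper layers: 1490×9.80665×40 + 2700×9.80665×5180 = 1.377×10^8 Pa = 0.1377 GPa
Remaining pressure to be supplied by gneiss: 7.940×10^8 − 1.377×10^8 = 6.563×10^8 Pa
Additional depth in gneiss = 6.563×10^8 Pa / (2780 kg/m³ × 9.80665 m/s²) = 24072 m
Total depth = 5220 m + 24072 m = 29292 m
= 29.292 km

29.3 km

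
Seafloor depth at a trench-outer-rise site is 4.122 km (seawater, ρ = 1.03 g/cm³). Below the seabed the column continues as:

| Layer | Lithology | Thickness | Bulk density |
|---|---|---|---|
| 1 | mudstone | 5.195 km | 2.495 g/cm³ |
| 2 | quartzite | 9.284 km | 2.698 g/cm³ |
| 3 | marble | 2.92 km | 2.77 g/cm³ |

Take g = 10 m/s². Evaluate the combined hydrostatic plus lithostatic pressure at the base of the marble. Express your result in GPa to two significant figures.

seawater: 1030 kg/m³ × 10 m/s² × 4122 m = 4.246×10^7 Pa = 0.04246 GPa
mudstone: 2495 kg/m³ × 10 m/s² × 5195 m = 1.296×10^8 Pa = 0.1296 GPa
quartzite: 2698 kg/m³ × 10 m/s² × 9284 m = 2.505×10^8 Pa = 0.2505 GPa
marble: 2770 kg/m³ × 10 m/s² × 2920 m = 8.088×10^7 Pa = 0.08088 GPa
Total = 0.04246 + 0.1296 + 0.2505 + 0.08088 = 0.50344 GPa

0.50 GPa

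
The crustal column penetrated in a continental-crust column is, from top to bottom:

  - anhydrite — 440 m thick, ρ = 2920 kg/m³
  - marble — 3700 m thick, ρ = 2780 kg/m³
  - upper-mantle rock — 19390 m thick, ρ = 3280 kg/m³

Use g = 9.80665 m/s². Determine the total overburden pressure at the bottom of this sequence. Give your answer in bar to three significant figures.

anhydrite: 2920 kg/m³ × 9.80665 m/s² × 440 m = 1.260×10^7 Pa = 126.0 bar
marble: 2780 kg/m³ × 9.80665 m/s² × 3700 m = 1.009×10^8 Pa = 1009 bar
upper-mantle rock: 3280 kg/m³ × 9.80665 m/s² × 19390 m = 6.237×10^8 Pa = 6237 bar
Total = 126.0 + 1009 + 6237 = 7371.7 bar

7370 bar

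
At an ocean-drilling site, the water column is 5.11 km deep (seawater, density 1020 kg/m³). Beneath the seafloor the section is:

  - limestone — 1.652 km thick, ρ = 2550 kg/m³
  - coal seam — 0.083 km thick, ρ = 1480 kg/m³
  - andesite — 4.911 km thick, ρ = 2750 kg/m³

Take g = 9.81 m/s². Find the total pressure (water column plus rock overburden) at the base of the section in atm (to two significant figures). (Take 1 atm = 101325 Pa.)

2200 atm

seawater: 1020 kg/m³ × 9.81 m/s² × 5110 m = 5.113×10^7 Pa = 504.6 atm
limestone: 2550 kg/m³ × 9.81 m/s² × 1652 m = 4.133×10^7 Pa = 407.9 atm
coal seam: 1480 kg/m³ × 9.81 m/s² × 83 m = 1.205×10^6 Pa = 11.89 atm
andesite: 2750 kg/m³ × 9.81 m/s² × 4911 m = 1.325×10^8 Pa = 1308 atm
Total = 504.6 + 407.9 + 11.89 + 1308 = 2231.9 atm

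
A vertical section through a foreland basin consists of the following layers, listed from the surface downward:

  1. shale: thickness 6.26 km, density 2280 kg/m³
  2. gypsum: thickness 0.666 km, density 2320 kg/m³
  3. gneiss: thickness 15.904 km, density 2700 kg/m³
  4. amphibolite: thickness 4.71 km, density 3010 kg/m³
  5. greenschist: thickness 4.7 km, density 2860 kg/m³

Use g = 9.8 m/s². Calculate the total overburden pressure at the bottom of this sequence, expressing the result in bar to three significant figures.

8470 bar

shale: 2280 kg/m³ × 9.8 m/s² × 6260 m = 1.399×10^8 Pa = 1399 bar
gypsum: 2320 kg/m³ × 9.8 m/s² × 666 m = 1.514×10^7 Pa = 151.4 bar
gneiss: 2700 kg/m³ × 9.8 m/s² × 15904 m = 4.208×10^8 Pa = 4208 bar
amphibolite: 3010 kg/m³ × 9.8 m/s² × 4710 m = 1.389×10^8 Pa = 1389 bar
greenschist: 2860 kg/m³ × 9.8 m/s² × 4700 m = 1.317×10^8 Pa = 1317 bar
Total = 1399 + 151.4 + 4208 + 1389 + 1317 = 8465.0 bar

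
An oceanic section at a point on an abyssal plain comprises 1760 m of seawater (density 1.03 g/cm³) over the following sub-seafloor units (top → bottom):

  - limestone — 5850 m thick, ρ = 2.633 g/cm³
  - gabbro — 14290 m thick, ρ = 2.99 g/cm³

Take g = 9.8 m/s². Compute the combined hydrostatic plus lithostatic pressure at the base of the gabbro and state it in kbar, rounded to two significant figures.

5.9 kbar

seawater: 1030 kg/m³ × 9.8 m/s² × 1760 m = 1.777×10^7 Pa = 0.1777 kbar
limestone: 2633 kg/m³ × 9.8 m/s² × 5850 m = 1.509×10^8 Pa = 1.509 kbar
gabbro: 2990 kg/m³ × 9.8 m/s² × 14290 m = 4.187×10^8 Pa = 4.187 kbar
Total = 0.1777 + 1.509 + 4.187 = 5.8744 kbar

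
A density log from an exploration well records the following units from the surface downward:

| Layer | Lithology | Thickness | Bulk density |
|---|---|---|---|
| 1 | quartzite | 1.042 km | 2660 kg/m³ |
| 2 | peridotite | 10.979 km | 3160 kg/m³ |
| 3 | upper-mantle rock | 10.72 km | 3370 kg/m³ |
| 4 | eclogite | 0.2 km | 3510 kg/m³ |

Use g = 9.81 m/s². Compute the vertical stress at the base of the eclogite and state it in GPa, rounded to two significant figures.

quartzite: 2660 kg/m³ × 9.81 m/s² × 1042 m = 2.719×10^7 Pa = 0.02719 GPa
peridotite: 3160 kg/m³ × 9.81 m/s² × 10979 m = 3.403×10^8 Pa = 0.3403 GPa
upper-mantle rock: 3370 kg/m³ × 9.81 m/s² × 10720 m = 3.544×10^8 Pa = 0.3544 GPa
eclogite: 3510 kg/m³ × 9.81 m/s² × 200 m = 6.887×10^6 Pa = 6.887×10^-3 GPa
Total = 0.02719 + 0.3403 + 0.3544 + 6.887×10^-3 = 0.72882 GPa

0.73 GPa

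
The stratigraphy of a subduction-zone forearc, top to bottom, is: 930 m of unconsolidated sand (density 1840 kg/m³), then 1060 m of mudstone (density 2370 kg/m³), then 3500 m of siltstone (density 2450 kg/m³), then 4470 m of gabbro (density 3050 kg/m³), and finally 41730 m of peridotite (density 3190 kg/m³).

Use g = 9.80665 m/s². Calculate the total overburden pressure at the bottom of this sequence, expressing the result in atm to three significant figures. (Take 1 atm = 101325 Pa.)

15400 atm

unconsolidated sand: 1840 kg/m³ × 9.80665 m/s² × 930 m = 1.678×10^7 Pa = 165.6 atm
mudstone: 2370 kg/m³ × 9.80665 m/s² × 1060 m = 2.464×10^7 Pa = 243.1 atm
siltstone: 2450 kg/m³ × 9.80665 m/s² × 3500 m = 8.409×10^7 Pa = 829.9 atm
gabbro: 3050 kg/m³ × 9.80665 m/s² × 4470 m = 1.337×10^8 Pa = 1320 atm
peridotite: 3190 kg/m³ × 9.80665 m/s² × 41730 m = 1.305×10^9 Pa = 12884 atm
Total = 165.6 + 243.1 + 829.9 + 1320 + 12884 = 15442 atm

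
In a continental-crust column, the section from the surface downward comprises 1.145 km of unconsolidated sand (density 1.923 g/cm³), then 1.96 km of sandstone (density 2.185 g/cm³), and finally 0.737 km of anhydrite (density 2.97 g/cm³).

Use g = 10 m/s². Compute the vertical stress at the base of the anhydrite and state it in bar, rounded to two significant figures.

unconsolidated sand: 1923 kg/m³ × 10 m/s² × 1145 m = 2.202×10^7 Pa = 220.2 bar
sandstone: 2185 kg/m³ × 10 m/s² × 1960 m = 4.283×10^7 Pa = 428.3 bar
anhydrite: 2970 kg/m³ × 10 m/s² × 737 m = 2.189×10^7 Pa = 218.9 bar
Total = 220.2 + 428.3 + 218.9 = 867.33 bar

870 bar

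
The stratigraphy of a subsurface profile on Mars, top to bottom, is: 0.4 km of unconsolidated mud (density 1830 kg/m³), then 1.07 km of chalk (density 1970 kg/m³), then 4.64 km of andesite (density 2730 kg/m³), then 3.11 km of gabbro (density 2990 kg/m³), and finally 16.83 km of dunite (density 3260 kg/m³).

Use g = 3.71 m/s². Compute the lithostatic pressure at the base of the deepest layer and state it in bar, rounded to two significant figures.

unconsolidated mud: 1830 kg/m³ × 3.71 m/s² × 400 m = 2.716×10^6 Pa = 27.16 bar
chalk: 1970 kg/m³ × 3.71 m/s² × 1070 m = 7.820×10^6 Pa = 78.20 bar
andesite: 2730 kg/m³ × 3.71 m/s² × 4640 m = 4.700×10^7 Pa = 470.0 bar
gabbro: 2990 kg/m³ × 3.71 m/s² × 3110 m = 3.450×10^7 Pa = 345.0 bar
dunite: 3260 kg/m³ × 3.71 m/s² × 16830 m = 2.036×10^8 Pa = 2036 bar
Total = 27.16 + 78.20 + 470.0 + 345.0 + 2036 = 2955.8 bar

3000 bar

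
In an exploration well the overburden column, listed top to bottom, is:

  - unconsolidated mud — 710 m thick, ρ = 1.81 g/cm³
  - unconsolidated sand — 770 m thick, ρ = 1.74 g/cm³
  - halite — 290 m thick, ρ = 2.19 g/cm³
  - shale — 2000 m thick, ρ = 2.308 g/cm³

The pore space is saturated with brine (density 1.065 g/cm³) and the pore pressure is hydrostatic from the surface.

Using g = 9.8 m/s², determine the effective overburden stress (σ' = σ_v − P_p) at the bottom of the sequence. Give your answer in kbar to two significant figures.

0.38 kbar

Overburden (lithostatic) stress σ_v:
unconsolidated mud: 1810 kg/m³ × 9.8 m/s² × 710 m = 1.259×10^7 Pa = 12.59 MPa
unconsolidated sand: 1740 kg/m³ × 9.8 m/s² × 770 m = 1.313×10^7 Pa = 13.13 MPa
halite: 2190 kg/m³ × 9.8 m/s² × 290 m = 6.224×10^6 Pa = 6.224 MPa
shale: 2308 kg/m³ × 9.8 m/s² × 2000 m = 4.524×10^7 Pa = 45.24 MPa
Total = 12.59 + 13.13 + 6.224 + 45.24 = 77.185 MPa
Pore pressure P_p = 1065 kg/m³ × 9.8 m/s² × 3770 m = 3.935×10^7 Pa = 39.35 MPa
Effective stress σ' = σ_v − P_p = 77.18 − 39.35 = 37.837 MPa = 0.37837 kbar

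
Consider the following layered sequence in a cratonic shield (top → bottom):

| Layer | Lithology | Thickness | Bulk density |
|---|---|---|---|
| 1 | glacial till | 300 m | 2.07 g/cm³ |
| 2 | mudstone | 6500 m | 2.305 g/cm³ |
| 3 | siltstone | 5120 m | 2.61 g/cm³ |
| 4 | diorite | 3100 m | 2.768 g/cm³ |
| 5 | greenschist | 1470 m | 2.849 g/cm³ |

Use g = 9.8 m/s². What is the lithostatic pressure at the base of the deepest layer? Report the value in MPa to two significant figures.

410 MPa

glacial till: 2070 kg/m³ × 9.8 m/s² × 300 m = 6.086×10^6 Pa = 6.086 MPa
mudstone: 2305 kg/m³ × 9.8 m/s² × 6500 m = 1.468×10^8 Pa = 146.8 MPa
siltstone: 2610 kg/m³ × 9.8 m/s² × 5120 m = 1.310×10^8 Pa = 131.0 MPa
diorite: 2768 kg/m³ × 9.8 m/s² × 3100 m = 8.409×10^7 Pa = 84.09 MPa
greenschist: 2849 kg/m³ × 9.8 m/s² × 1470 m = 4.104×10^7 Pa = 41.04 MPa
Total = 6.086 + 146.8 + 131.0 + 84.09 + 41.04 = 409.01 MPa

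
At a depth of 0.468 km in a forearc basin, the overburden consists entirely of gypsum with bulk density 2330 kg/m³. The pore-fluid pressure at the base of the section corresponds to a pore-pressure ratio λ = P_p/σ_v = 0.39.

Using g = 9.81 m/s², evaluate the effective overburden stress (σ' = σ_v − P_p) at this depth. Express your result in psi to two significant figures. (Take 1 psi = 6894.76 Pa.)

Overburden (lithostatic) stress σ_v:
gypsum: 2330 kg/m³ × 9.81 m/s² × 468 m = 1.070×10^7 Pa = 10.70 MPa
Pore pressure P_p = λ·σ_v = 0.39 × 10.70 MPa = 4.172 MPa
Effective stress σ' = σ_v − P_p = 10.70 − 4.172 = 6.5253 MPa = 946.42 psi

950 psi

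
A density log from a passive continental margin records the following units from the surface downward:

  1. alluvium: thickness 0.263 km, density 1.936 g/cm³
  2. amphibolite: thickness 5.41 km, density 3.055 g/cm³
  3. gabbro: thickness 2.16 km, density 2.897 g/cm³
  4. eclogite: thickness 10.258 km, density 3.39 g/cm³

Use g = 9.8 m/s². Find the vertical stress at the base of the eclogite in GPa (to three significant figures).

0.569 GPa

alluvium: 1936 kg/m³ × 9.8 m/s² × 263 m = 4.990×10^6 Pa = 4.990×10^-3 GPa
amphibolite: 3055 kg/m³ × 9.8 m/s² × 5410 m = 1.620×10^8 Pa = 0.1620 GPa
gabbro: 2897 kg/m³ × 9.8 m/s² × 2160 m = 6.132×10^7 Pa = 0.06132 GPa
eclogite: 3390 kg/m³ × 9.8 m/s² × 10258 m = 3.408×10^8 Pa = 0.3408 GPa
Total = 4.990×10^-3 + 0.1620 + 0.06132 + 0.3408 = 0.56907 GPa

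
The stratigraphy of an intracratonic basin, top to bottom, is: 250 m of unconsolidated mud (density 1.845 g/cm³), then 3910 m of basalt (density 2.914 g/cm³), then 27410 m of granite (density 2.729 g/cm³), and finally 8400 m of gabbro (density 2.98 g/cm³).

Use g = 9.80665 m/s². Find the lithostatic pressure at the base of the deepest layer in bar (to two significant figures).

11000 bar

unconsolidated mud: 1845 kg/m³ × 9.80665 m/s² × 250 m = 4.523×10^6 Pa = 45.23 bar
basalt: 2914 kg/m³ × 9.80665 m/s² × 3910 m = 1.117×10^8 Pa = 1117 bar
granite: 2729 kg/m³ × 9.80665 m/s² × 27410 m = 7.336×10^8 Pa = 7336 bar
gabbro: 2980 kg/m³ × 9.80665 m/s² × 8400 m = 2.455×10^8 Pa = 2455 bar
Total = 45.23 + 1117 + 7336 + 2455 = 10953 bar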